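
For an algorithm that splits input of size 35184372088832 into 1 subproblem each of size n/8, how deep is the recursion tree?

For divide and conquer with division factor 8:

Problem sizes at each level:
Level 0: 35184372088832
Level 1: 4398046511104
Level 2: 549755813888
Level 3: 68719476736
Level 4: 8589934592
Level 5: 1073741824
Level 6: 134217728
Level 7: 16777216
Level 8: 2097152
Level 9: 262144
Level 10: 32768
Level 11: 4096
Level 12: 512
Level 13: 64
Level 14: 8
Level 15: 1

The root is level 0 and the size-1 base case is level 15 (the tree spans levels 0 through 15, i.e. 16 levels counting the root), so the depth is the number of divisions: log_8(35184372088832) = 15

The recursion tree depth is log_8(35184372088832) = 15. At each level, the problem size is divided by 8, so it takes 15 divisions to reduce to a base case of size 1. The algorithm makes 1 recursive call at each level.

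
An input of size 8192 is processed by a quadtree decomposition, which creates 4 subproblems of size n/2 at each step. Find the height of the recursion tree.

For divide and conquer with division factor 2:

Problem sizes at each level:
Level 0: 8192
Level 1: 4096
Level 2: 2048
Level 3: 1024
Level 4: 512
Level 5: 256
Level 6: 128
Level 7: 64
Level 8: 32
Level 9: 16
Level 10: 8
Level 11: 4
Level 12: 2
Level 13: 1

The root is level 0 and the size-1 base case is level 13 (the tree spans levels 0 through 13, i.e. 14 levels counting the root), so the depth is the number of divisions: log_2(8192) = 13

The recursion tree depth is log_2(8192) = 13. At each level, the problem size is divided by 2, so it takes 13 divisions to reduce to a base case of size 1. The algorithm makes 4 recursive calls at each level.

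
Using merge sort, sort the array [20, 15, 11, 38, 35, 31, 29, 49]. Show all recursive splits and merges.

Merge sort trace:

Split: [20, 15, 11, 38, 35, 31, 29, 49] -> [20, 15, 11, 38] and [35, 31, 29, 49]
  Split: [20, 15, 11, 38] -> [20, 15] and [11, 38]
    Split: [20, 15] -> [20] and [15]
    Merge: [20] + [15] -> [15, 20]
    Split: [11, 38] -> [11] and [38]
    Merge: [11] + [38] -> [11, 38]
  Merge: [15, 20] + [11, 38] -> [11, 15, 20, 38]
  Split: [35, 31, 29, 49] -> [35, 31] and [29, 49]
    Split: [35, 31] -> [35] and [31]
    Merge: [35] + [31] -> [31, 35]
    Split: [29, 49] -> [29] and [49]
    Merge: [29] + [49] -> [29, 49]
  Merge: [31, 35] + [29, 49] -> [29, 31, 35, 49]
Merge: [11, 15, 20, 38] + [29, 31, 35, 49] -> [11, 15, 20, 29, 31, 35, 38, 49]

Final sorted array: [11, 15, 20, 29, 31, 35, 38, 49]

The merge sort proceeds by recursively splitting the array and merging sorted halves.
After all merges, the sorted array is [11, 15, 20, 29, 31, 35, 38, 49].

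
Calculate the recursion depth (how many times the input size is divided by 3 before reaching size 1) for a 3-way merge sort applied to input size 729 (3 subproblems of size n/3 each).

For divide and conquer with division factor 3:

Problem sizes at each level:
Level 0: 729
Level 1: 243
Level 2: 81
Level 3: 27
Level 4: 9
Level 5: 3
Level 6: 1

The root is level 0 and the size-1 base case is level 6 (the tree spans levels 0 through 6, i.e. 7 levels counting the root), so the depth is the number of divisions: log_3(729) = 6

The recursion tree depth is log_3(729) = 6. At each level, the problem size is divided by 3, so it takes 6 divisions to reduce to a base case of size 1. The algorithm makes 3 recursive calls at each level.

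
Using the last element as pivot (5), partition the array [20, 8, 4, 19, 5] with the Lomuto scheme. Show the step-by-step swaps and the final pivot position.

Lomuto partition with pivot = 5:

Initial array: [20, 8, 4, 19, 5]

arr[0]=20 > 5: no swap
arr[1]=8 > 5: no swap
arr[2]=4 <= 5: swap with position 0, array becomes [4, 8, 20, 19, 5]
arr[3]=19 > 5: no swap

Place pivot at position 1: [4, 5, 20, 19, 8]
Pivot position: 1

After partitioning with pivot 5, the array becomes [4, 5, 20, 19, 8]. The pivot is placed at index 1. All elements to the left of the pivot are <= 5, and all elements to the right are > 5.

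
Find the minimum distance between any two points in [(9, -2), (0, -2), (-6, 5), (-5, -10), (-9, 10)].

Computing all pairwise distances among 5 points:

d((9, -2), (0, -2)) = 9.0
d((9, -2), (-6, 5)) = 16.5529
d((9, -2), (-5, -10)) = 16.1245
d((9, -2), (-9, 10)) = 21.6333
d((0, -2), (-6, 5)) = 9.2195
d((0, -2), (-5, -10)) = 9.434
d((0, -2), (-9, 10)) = 15.0
d((-6, 5), (-5, -10)) = 15.0333
d((-6, 5), (-9, 10)) = 5.831 <-- minimum
d((-5, -10), (-9, 10)) = 20.3961

Closest pair: (-6, 5) and (-9, 10) with distance 5.831

The closest pair is (-6, 5) and (-9, 10) with Euclidean distance 5.831. For 5 points, brute-force pairwise comparison is shown above. For large n, the divide-and-conquer algorithm (sort by x, recurse on halves, check the dividing strip) achieves O(n log n).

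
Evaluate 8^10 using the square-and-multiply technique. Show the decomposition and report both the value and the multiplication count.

Computing 8^10 by squaring (build up from 8^1; each line after the first costs one multiplication):

8^1 = 8
8^2 = (8^1)^2 = 8^2 = 64
8^4 = (8^2)^2 = 64^2 = 4096
8^5 = 8 * 8^4 = 8 * 4096 = 32768
8^10 = (8^5)^2 = 32768^2 = 1073741824

Result: 1073741824
Multiplications needed: 4 (4 lines after 8^1)

8^10 = 1073741824. Using exponentiation by squaring, this requires 4 multiplications. The key idea: if the exponent is even, square the half-power; if odd, multiply by the base once.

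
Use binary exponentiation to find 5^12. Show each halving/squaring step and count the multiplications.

Computing 5^12 by squaring (build up from 5^1; each line after the first costs one multiplication):

5^1 = 5
5^2 = (5^1)^2 = 5^2 = 25
5^3 = 5 * 5^2 = 5 * 25 = 125
5^6 = (5^3)^2 = 125^2 = 15625
5^12 = (5^6)^2 = 15625^2 = 244140625

Result: 244140625
Multiplications needed: 4 (4 lines after 5^1)

5^12 = 244140625. Using exponentiation by squaring, this requires 4 multiplications. The key idea: if the exponent is even, square the half-power; if odd, multiply by the base once.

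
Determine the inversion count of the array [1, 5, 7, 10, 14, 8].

Finding inversions in [1, 5, 7, 10, 14, 8]:

(3, 5): arr[3]=10 > arr[5]=8
(4, 5): arr[4]=14 > arr[5]=8

Total inversions: 2

The array has 2 inversion(s): (3,5), (4,5). Each pair (i,j) satisfies i < j and arr[i] > arr[j].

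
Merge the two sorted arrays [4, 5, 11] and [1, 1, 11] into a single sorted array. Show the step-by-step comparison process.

Merging process:

Compare 4 vs 1: take 1 from right. Merged: [1]
Compare 4 vs 1: take 1 from right. Merged: [1, 1]
Compare 4 vs 11: take 4 from left. Merged: [1, 1, 4]
Compare 5 vs 11: take 5 from left. Merged: [1, 1, 4, 5]
Compare 11 vs 11: take 11 from left. Merged: [1, 1, 4, 5, 11]
Append remaining from right: [11]. Merged: [1, 1, 4, 5, 11, 11]

Final merged array: [1, 1, 4, 5, 11, 11]
Total comparisons: 5

The merged array is [1, 1, 4, 5, 11, 11], requiring 5 comparisons. The merge step runs in O(n) time where n is the total number of elements.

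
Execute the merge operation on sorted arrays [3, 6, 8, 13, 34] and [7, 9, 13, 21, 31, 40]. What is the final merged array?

Merging process:

Compare 3 vs 7: take 3 from left. Merged: [3]
Compare 6 vs 7: take 6 from left. Merged: [3, 6]
Compare 8 vs 7: take 7 from right. Merged: [3, 6, 7]
Compare 8 vs 9: take 8 from left. Merged: [3, 6, 7, 8]
Compare 13 vs 9: take 9 from right. Merged: [3, 6, 7, 8, 9]
Compare 13 vs 13: take 13 from left. Merged: [3, 6, 7, 8, 9, 13]
Compare 34 vs 13: take 13 from right. Merged: [3, 6, 7, 8, 9, 13, 13]
Compare 34 vs 21: take 21 from right. Merged: [3, 6, 7, 8, 9, 13, 13, 21]
Compare 34 vs 31: take 31 from right. Merged: [3, 6, 7, 8, 9, 13, 13, 21, 31]
Compare 34 vs 40: take 34 from left. Merged: [3, 6, 7, 8, 9, 13, 13, 21, 31, 34]
Append remaining from right: [40]. Merged: [3, 6, 7, 8, 9, 13, 13, 21, 31, 34, 40]

Final merged array: [3, 6, 7, 8, 9, 13, 13, 21, 31, 34, 40]
Total comparisons: 10

The merged array is [3, 6, 7, 8, 9, 13, 13, 21, 31, 34, 40], requiring 10 comparisons. The merge step runs in O(n) time where n is the total number of elements.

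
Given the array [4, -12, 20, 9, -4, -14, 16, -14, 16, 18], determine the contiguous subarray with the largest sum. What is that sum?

Using Kadane's algorithm on [4, -12, 20, 9, -4, -14, 16, -14, 16, 18]:

Scanning through the array:
Position 1 (value -12): max_ending_here = -8, max_so_far = 4
Position 2 (value 20): max_ending_here = 20, max_so_far = 20
Position 3 (value 9): max_ending_here = 29, max_so_far = 29
Position 4 (value -4): max_ending_here = 25, max_so_far = 29
Position 5 (value -14): max_ending_here = 11, max_so_far = 29
Position 6 (value 16): max_ending_here = 27, max_so_far = 29
Position 7 (value -14): max_ending_here = 13, max_so_far = 29
Position 8 (value 16): max_ending_here = 29, max_so_far = 29
Position 9 (value 18): max_ending_here = 47, max_so_far = 47

Maximum subarray: [20, 9, -4, -14, 16, -14, 16, 18]
Maximum sum: 47

The maximum subarray is [20, 9, -4, -14, 16, -14, 16, 18] with sum 47. This subarray runs from index 2 to index 9.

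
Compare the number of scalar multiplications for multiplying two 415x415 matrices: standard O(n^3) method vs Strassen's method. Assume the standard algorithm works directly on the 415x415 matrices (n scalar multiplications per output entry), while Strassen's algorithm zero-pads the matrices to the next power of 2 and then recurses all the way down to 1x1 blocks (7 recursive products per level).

Matrix multiplication for 415x415 matrices:

Strassen's algorithm requires power-of-2 dimensions. Pad 415x415 to 512x512 (next power of 2).

Standard algorithm: 415^3 = 71473375 multiplications
Strassen's algorithm: 7^(log2(512)) = 7^9 = 40353607 multiplications
Savings: 71473375 - 40353607 = 31119768 multiplications

Standard: 71473375 multiplications (415^3). Strassen: 40353607 multiplications (7^9, after padding to 512x512). Strassen reduces 8 recursive multiplications to 7 at each level.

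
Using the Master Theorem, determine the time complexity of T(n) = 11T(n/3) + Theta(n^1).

Master Theorem for T(n) = 11T(n/3) + O(n^1):

a = 11, b = 3, c = 1
log_b(a) = log_3(11) = 2.1827

Case 1: c = 1 < log_3(11) = 2.1827
T(n) = O(n^(log_3 11))

For T(n) = 11T(n/3) + O(n^1): log_3(11) = 2.1827. This is Case 1 of the Master Theorem (c < log_b(a), work dominated by leaves), giving O(n^(log_3 11)).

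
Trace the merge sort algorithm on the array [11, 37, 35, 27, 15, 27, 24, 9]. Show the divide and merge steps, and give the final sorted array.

Merge sort trace:

Split: [11, 37, 35, 27, 15, 27, 24, 9] -> [11, 37, 35, 27] and [15, 27, 24, 9]
  Split: [11, 37, 35, 27] -> [11, 37] and [35, 27]
    Split: [11, 37] -> [11] and [37]
    Merge: [11] + [37] -> [11, 37]
    Split: [35, 27] -> [35] and [27]
    Merge: [35] + [27] -> [27, 35]
  Merge: [11, 37] + [27, 35] -> [11, 27, 35, 37]
  Split: [15, 27, 24, 9] -> [15, 27] and [24, 9]
    Split: [15, 27] -> [15] and [27]
    Merge: [15] + [27] -> [15, 27]
    Split: [24, 9] -> [24] and [9]
    Merge: [24] + [9] -> [9, 24]
  Merge: [15, 27] + [9, 24] -> [9, 15, 24, 27]
Merge: [11, 27, 35, 37] + [9, 15, 24, 27] -> [9, 11, 15, 24, 27, 27, 35, 37]

Final sorted array: [9, 11, 15, 24, 27, 27, 35, 37]

The merge sort proceeds by recursively splitting the array and merging sorted halves.
After all merges, the sorted array is [9, 11, 15, 24, 27, 27, 35, 37].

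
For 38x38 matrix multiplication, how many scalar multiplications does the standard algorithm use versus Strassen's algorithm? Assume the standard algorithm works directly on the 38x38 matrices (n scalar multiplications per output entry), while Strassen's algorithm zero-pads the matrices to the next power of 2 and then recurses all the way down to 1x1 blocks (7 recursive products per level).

Matrix multiplication for 38x38 matrices:

Strassen's algorithm requires power-of-2 dimensions. Pad 38x38 to 64x64 (next power of 2).

Standard algorithm: 38^3 = 54872 multiplications
Strassen's algorithm: 7^(log2(64)) = 7^6 = 117649 multiplications
Difference: 54872 - 117649 = -62777 (Strassen uses MORE here due to padding overhead — for small or just-over-power-of-2 n, padding can outweigh the per-level savings)

Standard: 54872 multiplications (38^3). Strassen: 117649 multiplications (7^6, after padding to 64x64). Strassen reduces 8 recursive multiplications to 7 at each level.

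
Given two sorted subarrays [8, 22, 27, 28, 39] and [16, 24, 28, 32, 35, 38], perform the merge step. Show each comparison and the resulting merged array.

Merging process:

Compare 8 vs 16: take 8 from left. Merged: [8]
Compare 22 vs 16: take 16 from right. Merged: [8, 16]
Compare 22 vs 24: take 22 from left. Merged: [8, 16, 22]
Compare 27 vs 24: take 24 from right. Merged: [8, 16, 22, 24]
Compare 27 vs 28: take 27 from left. Merged: [8, 16, 22, 24, 27]
Compare 28 vs 28: take 28 from left. Merged: [8, 16, 22, 24, 27, 28]
Compare 39 vs 28: take 28 from right. Merged: [8, 16, 22, 24, 27, 28, 28]
Compare 39 vs 32: take 32 from right. Merged: [8, 16, 22, 24, 27, 28, 28, 32]
Compare 39 vs 35: take 35 from right. Merged: [8, 16, 22, 24, 27, 28, 28, 32, 35]
Compare 39 vs 38: take 38 from right. Merged: [8, 16, 22, 24, 27, 28, 28, 32, 35, 38]
Append remaining from left: [39]. Merged: [8, 16, 22, 24, 27, 28, 28, 32, 35, 38, 39]

Final merged array: [8, 16, 22, 24, 27, 28, 28, 32, 35, 38, 39]
Total comparisons: 10

The merged array is [8, 16, 22, 24, 27, 28, 28, 32, 35, 38, 39], requiring 10 comparisons. The merge step runs in O(n) time where n is the total number of elements.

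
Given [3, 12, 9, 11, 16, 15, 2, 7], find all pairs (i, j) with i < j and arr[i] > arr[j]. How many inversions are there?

Finding inversions in [3, 12, 9, 11, 16, 15, 2, 7]:

(0, 6): arr[0]=3 > arr[6]=2
(1, 2): arr[1]=12 > arr[2]=9
(1, 3): arr[1]=12 > arr[3]=11
(1, 6): arr[1]=12 > arr[6]=2
(1, 7): arr[1]=12 > arr[7]=7
(2, 6): arr[2]=9 > arr[6]=2
(2, 7): arr[2]=9 > arr[7]=7
(3, 6): arr[3]=11 > arr[6]=2
(3, 7): arr[3]=11 > arr[7]=7
(4, 5): arr[4]=16 > arr[5]=15
(4, 6): arr[4]=16 > arr[6]=2
(4, 7): arr[4]=16 > arr[7]=7
(5, 6): arr[5]=15 > arr[6]=2
(5, 7): arr[5]=15 > arr[7]=7

Total inversions: 14

The array has 14 inversion(s): (0,6), (1,2), (1,3), (1,6), (1,7), (2,6), (2,7), (3,6), (3,7), (4,5), (4,6), (4,7), (5,6), (5,7). Each pair (i,j) satisfies i < j and arr[i] > arr[j].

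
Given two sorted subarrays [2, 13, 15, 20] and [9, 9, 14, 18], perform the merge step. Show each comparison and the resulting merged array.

Merging process:

Compare 2 vs 9: take 2 from left. Merged: [2]
Compare 13 vs 9: take 9 from right. Merged: [2, 9]
Compare 13 vs 9: take 9 from right. Merged: [2, 9, 9]
Compare 13 vs 14: take 13 from left. Merged: [2, 9, 9, 13]
Compare 15 vs 14: take 14 from right. Merged: [2, 9, 9, 13, 14]
Compare 15 vs 18: take 15 from left. Merged: [2, 9, 9, 13, 14, 15]
Compare 20 vs 18: take 18 from right. Merged: [2, 9, 9, 13, 14, 15, 18]
Append remaining from left: [20]. Merged: [2, 9, 9, 13, 14, 15, 18, 20]

Final merged array: [2, 9, 9, 13, 14, 15, 18, 20]
Total comparisons: 7

The merged array is [2, 9, 9, 13, 14, 15, 18, 20], requiring 7 comparisons. The merge step runs in O(n) time where n is the total number of elements.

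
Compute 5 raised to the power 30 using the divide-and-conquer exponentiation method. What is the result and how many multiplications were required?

Computing 5^30 by squaring (build up from 5^1; each line after the first costs one multiplication):

5^1 = 5
5^2 = (5^1)^2 = 5^2 = 25
5^3 = 5 * 5^2 = 5 * 25 = 125
5^6 = (5^3)^2 = 125^2 = 15625
5^7 = 5 * 5^6 = 5 * 15625 = 78125
5^14 = (5^7)^2 = 78125^2 = 6103515625
5^15 = 5 * 5^14 = 5 * 6103515625 = 30517578125
5^30 = (5^15)^2 = 30517578125^2 = 931322574615478515625

Result: 931322574615478515625
Multiplications needed: 7 (7 lines after 5^1)

5^30 = 931322574615478515625. Using exponentiation by squaring, this requires 7 multiplications. The key idea: if the exponent is even, square the half-power; if odd, multiply by the base once.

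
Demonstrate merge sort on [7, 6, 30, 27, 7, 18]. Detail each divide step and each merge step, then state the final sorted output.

Merge sort trace:

Split: [7, 6, 30, 27, 7, 18] -> [7, 6, 30] and [27, 7, 18]
  Split: [7, 6, 30] -> [7] and [6, 30]
    Split: [6, 30] -> [6] and [30]
    Merge: [6] + [30] -> [6, 30]
  Merge: [7] + [6, 30] -> [6, 7, 30]
  Split: [27, 7, 18] -> [27] and [7, 18]
    Split: [7, 18] -> [7] and [18]
    Merge: [7] + [18] -> [7, 18]
  Merge: [27] + [7, 18] -> [7, 18, 27]
Merge: [6, 7, 30] + [7, 18, 27] -> [6, 7, 7, 18, 27, 30]

Final sorted array: [6, 7, 7, 18, 27, 30]

The merge sort proceeds by recursively splitting the array and merging sorted halves.
After all merges, the sorted array is [6, 7, 7, 18, 27, 30].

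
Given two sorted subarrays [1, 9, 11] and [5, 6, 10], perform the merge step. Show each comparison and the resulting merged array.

Merging process:

Compare 1 vs 5: take 1 from left. Merged: [1]
Compare 9 vs 5: take 5 from right. Merged: [1, 5]
Compare 9 vs 6: take 6 from right. Merged: [1, 5, 6]
Compare 9 vs 10: take 9 from left. Merged: [1, 5, 6, 9]
Compare 11 vs 10: take 10 from right. Merged: [1, 5, 6, 9, 10]
Append remaining from left: [11]. Merged: [1, 5, 6, 9, 10, 11]

Final merged array: [1, 5, 6, 9, 10, 11]
Total comparisons: 5

The merged array is [1, 5, 6, 9, 10, 11], requiring 5 comparisons. The merge step runs in O(n) time where n is the total number of elements.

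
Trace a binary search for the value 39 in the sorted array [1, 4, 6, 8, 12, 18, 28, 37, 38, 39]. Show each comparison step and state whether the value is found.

Binary search for 39 in [1, 4, 6, 8, 12, 18, 28, 37, 38, 39]:

lo=0, hi=9, mid=4, arr[mid]=12 -> 12 < 39, search right half
lo=5, hi=9, mid=7, arr[mid]=37 -> 37 < 39, search right half
lo=8, hi=9, mid=8, arr[mid]=38 -> 38 < 39, search right half
lo=9, hi=9, mid=9, arr[mid]=39 -> Found target at index 9!

Binary search finds 39 at index 9 after 4 comparisons. The search repeatedly halves the search space by comparing with the middle element.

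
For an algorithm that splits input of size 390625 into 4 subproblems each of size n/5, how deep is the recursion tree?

For divide and conquer with division factor 5:

Problem sizes at each level:
Level 0: 390625
Level 1: 78125
Level 2: 15625
Level 3: 3125
Level 4: 625
Level 5: 125
Level 6: 25
Level 7: 5
Level 8: 1

The root is level 0 and the size-1 base case is level 8 (the tree spans levels 0 through 8, i.e. 9 levels counting the root), so the depth is the number of divisions: log_5(390625) = 8

The recursion tree depth is log_5(390625) = 8. At each level, the problem size is divided by 5, so it takes 8 divisions to reduce to a base case of size 1. The algorithm makes 4 recursive calls at each level.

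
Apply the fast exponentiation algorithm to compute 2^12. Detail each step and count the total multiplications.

Computing 2^12 by squaring (build up from 2^1; each line after the first costs one multiplication):

2^1 = 2
2^2 = (2^1)^2 = 2^2 = 4
2^3 = 2 * 2^2 = 2 * 4 = 8
2^6 = (2^3)^2 = 8^2 = 64
2^12 = (2^6)^2 = 64^2 = 4096

Result: 4096
Multiplications needed: 4 (4 lines after 2^1)

2^12 = 4096. Using exponentiation by squaring, this requires 4 multiplications. The key idea: if the exponent is even, square the half-power; if odd, multiply by the base once.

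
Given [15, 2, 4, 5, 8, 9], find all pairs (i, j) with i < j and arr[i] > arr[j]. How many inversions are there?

Finding inversions in [15, 2, 4, 5, 8, 9]:

(0, 1): arr[0]=15 > arr[1]=2
(0, 2): arr[0]=15 > arr[2]=4
(0, 3): arr[0]=15 > arr[3]=5
(0, 4): arr[0]=15 > arr[4]=8
(0, 5): arr[0]=15 > arr[5]=9

Total inversions: 5

The array has 5 inversion(s): (0,1), (0,2), (0,3), (0,4), (0,5). Each pair (i,j) satisfies i < j and arr[i] > arr[j].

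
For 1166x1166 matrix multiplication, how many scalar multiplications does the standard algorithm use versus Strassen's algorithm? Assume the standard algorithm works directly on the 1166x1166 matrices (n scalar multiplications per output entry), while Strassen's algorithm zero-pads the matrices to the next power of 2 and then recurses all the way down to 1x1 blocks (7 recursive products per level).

Matrix multiplication for 1166x1166 matrices:

Strassen's algorithm requires power-of-2 dimensions. Pad 1166x1166 to 2048x2048 (next power of 2).

Standard algorithm: 1166^3 = 1585242296 multiplications
Strassen's algorithm: 7^(log2(2048)) = 7^11 = 1977326743 multiplications
Difference: 1585242296 - 1977326743 = -392084447 (Strassen uses MORE here due to padding overhead — for small or just-over-power-of-2 n, padding can outweigh the per-level savings)

Standard: 1585242296 multiplications (1166^3). Strassen: 1977326743 multiplications (7^11, after padding to 2048x2048). Strassen reduces 8 recursive multiplications to 7 at each level.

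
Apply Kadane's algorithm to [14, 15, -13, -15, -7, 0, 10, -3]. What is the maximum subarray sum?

Using Kadane's algorithm on [14, 15, -13, -15, -7, 0, 10, -3]:

Scanning through the array:
Position 1 (value 15): max_ending_here = 29, max_so_far = 29
Position 2 (value -13): max_ending_here = 16, max_so_far = 29
Position 3 (value -15): max_ending_here = 1, max_so_far = 29
Position 4 (value -7): max_ending_here = -6, max_so_far = 29
Position 5 (value 0): max_ending_here = 0, max_so_far = 29
Position 6 (value 10): max_ending_here = 10, max_so_far = 29
Position 7 (value -3): max_ending_here = 7, max_so_far = 29

Maximum subarray: [14, 15]
Maximum sum: 29

The maximum subarray is [14, 15] with sum 29. This subarray runs from index 0 to index 1.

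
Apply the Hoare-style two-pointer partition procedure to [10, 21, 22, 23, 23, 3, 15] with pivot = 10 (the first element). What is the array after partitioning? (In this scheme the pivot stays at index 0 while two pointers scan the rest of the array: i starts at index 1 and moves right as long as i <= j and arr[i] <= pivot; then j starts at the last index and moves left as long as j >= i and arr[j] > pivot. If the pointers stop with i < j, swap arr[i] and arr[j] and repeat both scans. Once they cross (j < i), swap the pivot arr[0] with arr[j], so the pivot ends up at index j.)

Hoare-style two-pointer partition with pivot = 10:

Initial array: [10, 21, 22, 23, 23, 3, 15]

Pointers start at i = 1, j = 6.
i stops at index 1 (arr[1]=21 > 10), j stops at index 5 (arr[5]=3 <= 10): swap arr[1] and arr[5], array becomes [10, 3, 22, 23, 23, 21, 15]
i ends at 2, j ends at 1: the pointers have crossed (j < i), so scanning stops.

Swap pivot arr[0] with arr[1] to place pivot at position 1: [3, 10, 22, 23, 23, 21, 15]
Pivot position: 1

After partitioning with pivot 10, the array becomes [3, 10, 22, 23, 23, 21, 15]. The pivot is placed at index 1. All elements to the left of the pivot are <= 10, and all elements to the right are > 10.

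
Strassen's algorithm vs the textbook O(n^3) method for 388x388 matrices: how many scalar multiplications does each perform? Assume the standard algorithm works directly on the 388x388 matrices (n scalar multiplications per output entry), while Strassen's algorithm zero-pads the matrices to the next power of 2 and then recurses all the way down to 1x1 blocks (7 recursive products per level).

Matrix multiplication for 388x388 matrices:

Strassen's algorithm requires power-of-2 dimensions. Pad 388x388 to 512x512 (next power of 2).

Standard algorithm: 388^3 = 58411072 multiplications
Strassen's algorithm: 7^(log2(512)) = 7^9 = 40353607 multiplications
Savings: 58411072 - 40353607 = 18057465 multiplications

Standard: 58411072 multiplications (388^3). Strassen: 40353607 multiplications (7^9, after padding to 512x512). Strassen reduces 8 recursive multiplications to 7 at each level.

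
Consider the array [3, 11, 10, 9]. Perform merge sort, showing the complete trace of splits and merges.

Merge sort trace:

Split: [3, 11, 10, 9] -> [3, 11] and [10, 9]
  Split: [3, 11] -> [3] and [11]
  Merge: [3] + [11] -> [3, 11]
  Split: [10, 9] -> [10] and [9]
  Merge: [10] + [9] -> [9, 10]
Merge: [3, 11] + [9, 10] -> [3, 9, 10, 11]

Final sorted array: [3, 9, 10, 11]

The merge sort proceeds by recursively splitting the array and merging sorted halves.
After all merges, the sorted array is [3, 9, 10, 11].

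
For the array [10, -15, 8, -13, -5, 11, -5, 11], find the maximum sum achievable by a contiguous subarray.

Using Kadane's algorithm on [10, -15, 8, -13, -5, 11, -5, 11]:

Scanning through the array:
Position 1 (value -15): max_ending_here = -5, max_so_far = 10
Position 2 (value 8): max_ending_here = 8, max_so_far = 10
Position 3 (value -13): max_ending_here = -5, max_so_far = 10
Position 4 (value -5): max_ending_here = -5, max_so_far = 10
Position 5 (value 11): max_ending_here = 11, max_so_far = 11
Position 6 (value -5): max_ending_here = 6, max_so_far = 11
Position 7 (value 11): max_ending_here = 17, max_so_far = 17

Maximum subarray: [11, -5, 11]
Maximum sum: 17

The maximum subarray is [11, -5, 11] with sum 17. This subarray runs from index 5 to index 7.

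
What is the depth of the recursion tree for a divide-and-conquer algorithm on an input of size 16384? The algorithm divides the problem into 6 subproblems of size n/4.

For divide and conquer with division factor 4:

Problem sizes at each level:
Level 0: 16384
Level 1: 4096
Level 2: 1024
Level 3: 256
Level 4: 64
Level 5: 16
Level 6: 4
Level 7: 1

The root is level 0 and the size-1 base case is level 7 (the tree spans levels 0 through 7, i.e. 8 levels counting the root), so the depth is the number of divisions: log_4(16384) = 7

The recursion tree depth is log_4(16384) = 7. At each level, the problem size is divided by 4, so it takes 7 divisions to reduce to a base case of size 1. The algorithm makes 6 recursive calls at each level.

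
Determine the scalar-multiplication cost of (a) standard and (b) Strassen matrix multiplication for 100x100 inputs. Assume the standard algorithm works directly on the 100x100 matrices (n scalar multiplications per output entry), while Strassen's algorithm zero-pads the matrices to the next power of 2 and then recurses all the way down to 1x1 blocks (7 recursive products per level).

Matrix multiplication for 100x100 matrices:

Strassen's algorithm requires power-of-2 dimensions. Pad 100x100 to 128x128 (next power of 2).

Standard algorithm: 100^3 = 1000000 multiplications
Strassen's algorithm: 7^(log2(128)) = 7^7 = 823543 multiplications
Savings: 1000000 - 823543 = 176457 multiplications

Standard: 1000000 multiplications (100^3). Strassen: 823543 multiplications (7^7, after padding to 128x128). Strassen reduces 8 recursive multiplications to 7 at each level.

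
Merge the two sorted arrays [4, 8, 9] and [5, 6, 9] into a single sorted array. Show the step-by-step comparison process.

Merging process:

Compare 4 vs 5: take 4 from left. Merged: [4]
Compare 8 vs 5: take 5 from right. Merged: [4, 5]
Compare 8 vs 6: take 6 from right. Merged: [4, 5, 6]
Compare 8 vs 9: take 8 from left. Merged: [4, 5, 6, 8]
Compare 9 vs 9: take 9 from left. Merged: [4, 5, 6, 8, 9]
Append remaining from right: [9]. Merged: [4, 5, 6, 8, 9, 9]

Final merged array: [4, 5, 6, 8, 9, 9]
Total comparisons: 5

The merged array is [4, 5, 6, 8, 9, 9], requiring 5 comparisons. The merge step runs in O(n) time where n is the total number of elements.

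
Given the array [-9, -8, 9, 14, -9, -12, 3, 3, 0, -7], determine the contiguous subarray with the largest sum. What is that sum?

Using Kadane's algorithm on [-9, -8, 9, 14, -9, -12, 3, 3, 0, -7]:

Scanning through the array:
Position 1 (value -8): max_ending_here = -8, max_so_far = -8
Position 2 (value 9): max_ending_here = 9, max_so_far = 9
Position 3 (value 14): max_ending_here = 23, max_so_far = 23
Position 4 (value -9): max_ending_here = 14, max_so_far = 23
Position 5 (value -12): max_ending_here = 2, max_so_far = 23
Position 6 (value 3): max_ending_here = 5, max_so_far = 23
Position 7 (value 3): max_ending_here = 8, max_so_far = 23
Position 8 (value 0): max_ending_here = 8, max_so_far = 23
Position 9 (value -7): max_ending_here = 1, max_so_far = 23

Maximum subarray: [9, 14]
Maximum sum: 23

The maximum subarray is [9, 14] with sum 23. This subarray runs from index 2 to index 3.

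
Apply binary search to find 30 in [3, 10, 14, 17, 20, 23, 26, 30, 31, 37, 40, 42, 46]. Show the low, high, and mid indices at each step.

Binary search for 30 in [3, 10, 14, 17, 20, 23, 26, 30, 31, 37, 40, 42, 46]:

lo=0, hi=12, mid=6, arr[mid]=26 -> 26 < 30, search right half
lo=7, hi=12, mid=9, arr[mid]=37 -> 37 > 30, search left half
lo=7, hi=8, mid=7, arr[mid]=30 -> Found target at index 7!

Binary search finds 30 at index 7 after 3 comparisons. The search repeatedly halves the search space by comparing with the middle element.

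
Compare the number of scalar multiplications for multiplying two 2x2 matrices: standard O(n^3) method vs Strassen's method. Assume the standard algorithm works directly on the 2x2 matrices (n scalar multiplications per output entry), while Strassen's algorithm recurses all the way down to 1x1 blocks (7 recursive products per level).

Matrix multiplication for 2x2 matrices:

Standard algorithm: 2^3 = 8 multiplications
Strassen's algorithm: 7^(log2(2)) = 7^1 = 7 multiplications
Savings: 8 - 7 = 1 multiplications

Standard: 8 multiplications (2^3). Strassen: 7 multiplications (7^1). Strassen reduces 8 recursive multiplications to 7 at each level.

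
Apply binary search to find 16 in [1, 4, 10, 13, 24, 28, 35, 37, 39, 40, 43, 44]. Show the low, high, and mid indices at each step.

Binary search for 16 in [1, 4, 10, 13, 24, 28, 35, 37, 39, 40, 43, 44]:

lo=0, hi=11, mid=5, arr[mid]=28 -> 28 > 16, search left half
lo=0, hi=4, mid=2, arr[mid]=10 -> 10 < 16, search right half
lo=3, hi=4, mid=3, arr[mid]=13 -> 13 < 16, search right half
lo=4, hi=4, mid=4, arr[mid]=24 -> 24 > 16, search left half
lo=4 > hi=3, target 16 not found

Binary search determines that 16 is not in the array after 4 comparisons. The search space was exhausted without finding the target.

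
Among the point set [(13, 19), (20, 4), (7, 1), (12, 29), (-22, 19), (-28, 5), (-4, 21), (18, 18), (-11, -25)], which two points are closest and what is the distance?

Computing all pairwise distances among 9 points:

d((13, 19), (20, 4)) = 16.5529
d((13, 19), (7, 1)) = 18.9737
d((13, 19), (12, 29)) = 10.0499
d((13, 19), (-22, 19)) = 35.0
d((13, 19), (-28, 5)) = 43.3244
d((13, 19), (-4, 21)) = 17.1172
d((13, 19), (18, 18)) = 5.099 <-- minimum
d((13, 19), (-11, -25)) = 50.1199
d((20, 4), (7, 1)) = 13.3417
d((20, 4), (12, 29)) = 26.2488
d((20, 4), (-22, 19)) = 44.5982
d((20, 4), (-28, 5)) = 48.0104
d((20, 4), (-4, 21)) = 29.4109
d((20, 4), (18, 18)) = 14.1421
d((20, 4), (-11, -25)) = 42.45
d((7, 1), (12, 29)) = 28.4429
d((7, 1), (-22, 19)) = 34.1321
d((7, 1), (-28, 5)) = 35.2278
d((7, 1), (-4, 21)) = 22.8254
d((7, 1), (18, 18)) = 20.2485
d((7, 1), (-11, -25)) = 31.6228
d((12, 29), (-22, 19)) = 35.4401
d((12, 29), (-28, 5)) = 46.6476
d((12, 29), (-4, 21)) = 17.8885
d((12, 29), (18, 18)) = 12.53
d((12, 29), (-11, -25)) = 58.6941
d((-22, 19), (-28, 5)) = 15.2315
d((-22, 19), (-4, 21)) = 18.1108
d((-22, 19), (18, 18)) = 40.0125
d((-22, 19), (-11, -25)) = 45.3542
d((-28, 5), (-4, 21)) = 28.8444
d((-28, 5), (18, 18)) = 47.8017
d((-28, 5), (-11, -25)) = 34.4819
d((-4, 21), (18, 18)) = 22.2036
d((-4, 21), (-11, -25)) = 46.5296
d((18, 18), (-11, -25)) = 51.8652

Closest pair: (13, 19) and (18, 18) with distance 5.099

The closest pair is (13, 19) and (18, 18) with Euclidean distance 5.099. For 9 points, brute-force pairwise comparison is shown above. For large n, the divide-and-conquer algorithm (sort by x, recurse on halves, check the dividing strip) achieves O(n log n).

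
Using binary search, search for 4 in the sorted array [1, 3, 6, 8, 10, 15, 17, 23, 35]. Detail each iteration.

Binary search for 4 in [1, 3, 6, 8, 10, 15, 17, 23, 35]:

lo=0, hi=8, mid=4, arr[mid]=10 -> 10 > 4, search left half
lo=0, hi=3, mid=1, arr[mid]=3 -> 3 < 4, search right half
lo=2, hi=3, mid=2, arr[mid]=6 -> 6 > 4, search left half
lo=2 > hi=1, target 4 not found

Binary search determines that 4 is not in the array after 3 comparisons. The search space was exhausted without finding the target.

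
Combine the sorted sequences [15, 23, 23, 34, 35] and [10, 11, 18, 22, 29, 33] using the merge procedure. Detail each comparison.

Merging process:

Compare 15 vs 10: take 10 from right. Merged: [10]
Compare 15 vs 11: take 11 from right. Merged: [10, 11]
Compare 15 vs 18: take 15 from left. Merged: [10, 11, 15]
Compare 23 vs 18: take 18 from right. Merged: [10, 11, 15, 18]
Compare 23 vs 22: take 22 from right. Merged: [10, 11, 15, 18, 22]
Compare 23 vs 29: take 23 from left. Merged: [10, 11, 15, 18, 22, 23]
Compare 23 vs 29: take 23 from left. Merged: [10, 11, 15, 18, 22, 23, 23]
Compare 34 vs 29: take 29 from right. Merged: [10, 11, 15, 18, 22, 23, 23, 29]
Compare 34 vs 33: take 33 from right. Merged: [10, 11, 15, 18, 22, 23, 23, 29, 33]
Append remaining from left: [34, 35]. Merged: [10, 11, 15, 18, 22, 23, 23, 29, 33, 34, 35]

Final merged array: [10, 11, 15, 18, 22, 23, 23, 29, 33, 34, 35]
Total comparisons: 9

The merged array is [10, 11, 15, 18, 22, 23, 23, 29, 33, 34, 35], requiring 9 comparisons. The merge step runs in O(n) time where n is the total number of elements.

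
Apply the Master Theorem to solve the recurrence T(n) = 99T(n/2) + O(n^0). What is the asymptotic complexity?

Master Theorem for T(n) = 99T(n/2) + O(n^0):

a = 99, b = 2, c = 0
log_b(a) = log_2(99) = 6.6294

Case 1: c = 0 < log_2(99) = 6.6294
T(n) = O(n^(log_2 99))

For T(n) = 99T(n/2) + O(n^0): log_2(99) = 6.6294. This is Case 1 of the Master Theorem (c < log_b(a), work dominated by leaves), giving O(n^(log_2 99)).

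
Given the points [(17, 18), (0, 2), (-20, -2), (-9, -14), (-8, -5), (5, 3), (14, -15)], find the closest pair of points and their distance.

Computing all pairwise distances among 7 points:

d((17, 18), (0, 2)) = 23.3452
d((17, 18), (-20, -2)) = 42.0595
d((17, 18), (-9, -14)) = 41.2311
d((17, 18), (-8, -5)) = 33.9706
d((17, 18), (5, 3)) = 19.2094
d((17, 18), (14, -15)) = 33.1361
d((0, 2), (-20, -2)) = 20.3961
d((0, 2), (-9, -14)) = 18.3576
d((0, 2), (-8, -5)) = 10.6301
d((0, 2), (5, 3)) = 5.099 <-- minimum
d((0, 2), (14, -15)) = 22.0227
d((-20, -2), (-9, -14)) = 16.2788
d((-20, -2), (-8, -5)) = 12.3693
d((-20, -2), (5, 3)) = 25.4951
d((-20, -2), (14, -15)) = 36.4005
d((-9, -14), (-8, -5)) = 9.0554
d((-9, -14), (5, 3)) = 22.0227
d((-9, -14), (14, -15)) = 23.0217
d((-8, -5), (5, 3)) = 15.2643
d((-8, -5), (14, -15)) = 24.1661
d((5, 3), (14, -15)) = 20.1246

Closest pair: (0, 2) and (5, 3) with distance 5.099

The closest pair is (0, 2) and (5, 3) with Euclidean distance 5.099. For 7 points, brute-force pairwise comparison is shown above. For large n, the divide-and-conquer algorithm (sort by x, recurse on halves, check the dividing strip) achieves O(n log n).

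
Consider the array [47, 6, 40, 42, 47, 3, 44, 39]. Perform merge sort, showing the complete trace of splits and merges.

Merge sort trace:

Split: [47, 6, 40, 42, 47, 3, 44, 39] -> [47, 6, 40, 42] and [47, 3, 44, 39]
  Split: [47, 6, 40, 42] -> [47, 6] and [40, 42]
    Split: [47, 6] -> [47] and [6]
    Merge: [47] + [6] -> [6, 47]
    Split: [40, 42] -> [40] and [42]
    Merge: [40] + [42] -> [40, 42]
  Merge: [6, 47] + [40, 42] -> [6, 40, 42, 47]
  Split: [47, 3, 44, 39] -> [47, 3] and [44, 39]
    Split: [47, 3] -> [47] and [3]
    Merge: [47] + [3] -> [3, 47]
    Split: [44, 39] -> [44] and [39]
    Merge: [44] + [39] -> [39, 44]
  Merge: [3, 47] + [39, 44] -> [3, 39, 44, 47]
Merge: [6, 40, 42, 47] + [3, 39, 44, 47] -> [3, 6, 39, 40, 42, 44, 47, 47]

Final sorted array: [3, 6, 39, 40, 42, 44, 47, 47]

The merge sort proceeds by recursively splitting the array and merging sorted halves.
After all merges, the sorted array is [3, 6, 39, 40, 42, 44, 47, 47].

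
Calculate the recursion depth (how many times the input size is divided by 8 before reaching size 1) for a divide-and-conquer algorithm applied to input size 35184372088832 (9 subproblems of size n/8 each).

For divide and conquer with division factor 8:

Problem sizes at each level:
Level 0: 35184372088832
Level 1: 4398046511104
Level 2: 549755813888
Level 3: 68719476736
Level 4: 8589934592
Level 5: 1073741824
Level 6: 134217728
Level 7: 16777216
Level 8: 2097152
Level 9: 262144
Level 10: 32768
Level 11: 4096
Level 12: 512
Level 13: 64
Level 14: 8
Level 15: 1

The root is level 0 and the size-1 base case is level 15 (the tree spans levels 0 through 15, i.e. 16 levels counting the root), so the depth is the number of divisions: log_8(35184372088832) = 15

The recursion tree depth is log_8(35184372088832) = 15. At each level, the problem size is divided by 8, so it takes 15 divisions to reduce to a base case of size 1. The algorithm makes 9 recursive calls at each level.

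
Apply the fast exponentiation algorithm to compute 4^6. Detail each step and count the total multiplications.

Computing 4^6 by squaring (build up from 4^1; each line after the first costs one multiplication):

4^1 = 4
4^2 = (4^1)^2 = 4^2 = 16
4^3 = 4 * 4^2 = 4 * 16 = 64
4^6 = (4^3)^2 = 64^2 = 4096

Result: 4096
Multiplications needed: 3 (3 lines after 4^1)

4^6 = 4096. Using exponentiation by squaring, this requires 3 multiplications. The key idea: if the exponent is even, square the half-power; if odd, multiply by the base once.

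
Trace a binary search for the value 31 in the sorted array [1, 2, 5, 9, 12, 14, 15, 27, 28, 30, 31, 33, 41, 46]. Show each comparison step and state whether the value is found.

Binary search for 31 in [1, 2, 5, 9, 12, 14, 15, 27, 28, 30, 31, 33, 41, 46]:

lo=0, hi=13, mid=6, arr[mid]=15 -> 15 < 31, search right half
lo=7, hi=13, mid=10, arr[mid]=31 -> Found target at index 10!

Binary search finds 31 at index 10 after 2 comparisons. The search repeatedly halves the search space by comparing with the middle element.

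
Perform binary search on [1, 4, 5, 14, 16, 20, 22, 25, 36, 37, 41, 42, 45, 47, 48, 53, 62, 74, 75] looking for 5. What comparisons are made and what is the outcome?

Binary search for 5 in [1, 4, 5, 14, 16, 20, 22, 25, 36, 37, 41, 42, 45, 47, 48, 53, 62, 74, 75]:

lo=0, hi=18, mid=9, arr[mid]=37 -> 37 > 5, search left half
lo=0, hi=8, mid=4, arr[mid]=16 -> 16 > 5, search left half
lo=0, hi=3, mid=1, arr[mid]=4 -> 4 < 5, search right half
lo=2, hi=3, mid=2, arr[mid]=5 -> Found target at index 2!

Binary search finds 5 at index 2 after 4 comparisons. The search repeatedly halves the search space by comparing with the middle element.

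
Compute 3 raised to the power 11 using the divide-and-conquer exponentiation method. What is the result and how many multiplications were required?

Computing 3^11 by squaring (build up from 3^1; each line after the first costs one multiplication):

3^1 = 3
3^2 = (3^1)^2 = 3^2 = 9
3^4 = (3^2)^2 = 9^2 = 81
3^5 = 3 * 3^4 = 3 * 81 = 243
3^10 = (3^5)^2 = 243^2 = 59049
3^11 = 3 * 3^10 = 3 * 59049 = 177147

Result: 177147
Multiplications needed: 5 (5 lines after 3^1)

3^11 = 177147. Using exponentiation by squaring, this requires 5 multiplications. The key idea: if the exponent is even, square the half-power; if odd, multiply by the base once.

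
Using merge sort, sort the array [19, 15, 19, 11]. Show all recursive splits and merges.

Merge sort trace:

Split: [19, 15, 19, 11] -> [19, 15] and [19, 11]
  Split: [19, 15] -> [19] and [15]
  Merge: [19] + [15] -> [15, 19]
  Split: [19, 11] -> [19] and [11]
  Merge: [19] + [11] -> [11, 19]
Merge: [15, 19] + [11, 19] -> [11, 15, 19, 19]

Final sorted array: [11, 15, 19, 19]

The merge sort proceeds by recursively splitting the array and merging sorted halves.
After all merges, the sorted array is [11, 15, 19, 19].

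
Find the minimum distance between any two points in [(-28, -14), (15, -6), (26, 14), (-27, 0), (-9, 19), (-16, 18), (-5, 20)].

Computing all pairwise distances among 7 points:

d((-28, -14), (15, -6)) = 43.7379
d((-28, -14), (26, 14)) = 60.8276
d((-28, -14), (-27, 0)) = 14.0357
d((-28, -14), (-9, 19)) = 38.0789
d((-28, -14), (-16, 18)) = 34.176
d((-28, -14), (-5, 20)) = 41.0488
d((15, -6), (26, 14)) = 22.8254
d((15, -6), (-27, 0)) = 42.4264
d((15, -6), (-9, 19)) = 34.6554
d((15, -6), (-16, 18)) = 39.2046
d((15, -6), (-5, 20)) = 32.8024
d((26, 14), (-27, 0)) = 54.8179
d((26, 14), (-9, 19)) = 35.3553
d((26, 14), (-16, 18)) = 42.19
d((26, 14), (-5, 20)) = 31.5753
d((-27, 0), (-9, 19)) = 26.1725
d((-27, 0), (-16, 18)) = 21.095
d((-27, 0), (-5, 20)) = 29.7321
d((-9, 19), (-16, 18)) = 7.0711
d((-9, 19), (-5, 20)) = 4.1231 <-- minimum
d((-16, 18), (-5, 20)) = 11.1803

Closest pair: (-9, 19) and (-5, 20) with distance 4.1231

The closest pair is (-9, 19) and (-5, 20) with Euclidean distance 4.1231. For 7 points, brute-force pairwise comparison is shown above. For large n, the divide-and-conquer algorithm (sort by x, recurse on halves, check the dividing strip) achieves O(n log n).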